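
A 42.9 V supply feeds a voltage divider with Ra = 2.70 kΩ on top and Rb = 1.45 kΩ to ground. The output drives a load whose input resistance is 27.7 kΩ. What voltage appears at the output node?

The load sits in parallel with Rb: Rb‖R_L = (1.45 × 27.7) / (1.45 + 27.7) = 1.378 kΩ.
V_out = 42.9 × 1.378 / (2.70 + 1.378) = 42.9 × 1.378/4.078 = 14.5 V.
(Unloaded it would have been 15.0 V.)

V_out ≈ 14.5 V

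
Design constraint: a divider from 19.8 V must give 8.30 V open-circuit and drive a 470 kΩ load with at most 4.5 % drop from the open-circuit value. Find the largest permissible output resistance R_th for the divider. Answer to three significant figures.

Loading drop = R_th/(R_th + R_L) ≤ 0.0450, so R_th ≤ R_L · ε/(1−ε) = 470 kΩ × 0.0450/0.9550 = 22.1 kΩ.

R_th ≤ 22.1 kΩ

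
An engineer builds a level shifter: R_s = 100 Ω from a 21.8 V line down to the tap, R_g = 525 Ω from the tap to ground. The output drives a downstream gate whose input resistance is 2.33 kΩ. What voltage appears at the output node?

The load sits in parallel with R_g: R_g‖R_L = (525 × 2330) / (525 + 2330) = 428.5 Ω.
V_out = 21.8 × 428.5 / (100 + 428.5) = 21.8 × 428.5/528.5 = 17.7 V.
(Unloaded it would have been 18.3 V.)

V_out ≈ 17.7 V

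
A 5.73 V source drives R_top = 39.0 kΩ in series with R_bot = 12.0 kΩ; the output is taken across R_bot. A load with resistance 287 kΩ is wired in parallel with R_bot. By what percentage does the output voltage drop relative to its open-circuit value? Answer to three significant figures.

The divider's output (Thévenin) resistance is R_top‖R_bot = 9.176 kΩ.
Fractional drop under load = R_th/(R_th + R_L) = 9.176 / (9.176 + 287) = 0.03098.
So the output falls by 3.10 %.

3.10 %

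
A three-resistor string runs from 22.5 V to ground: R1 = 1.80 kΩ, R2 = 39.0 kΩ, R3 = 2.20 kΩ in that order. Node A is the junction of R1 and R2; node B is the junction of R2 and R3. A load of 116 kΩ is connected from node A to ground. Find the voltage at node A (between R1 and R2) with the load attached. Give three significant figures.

V ≈ 21.2 V

Below node A the series string R2+R3 = 41.20 kΩ sits in parallel with the 116 kΩ load: 30.40 kΩ.
V_A = 22.5 × 30.40/(1.80 + 30.40) = 21.2 V.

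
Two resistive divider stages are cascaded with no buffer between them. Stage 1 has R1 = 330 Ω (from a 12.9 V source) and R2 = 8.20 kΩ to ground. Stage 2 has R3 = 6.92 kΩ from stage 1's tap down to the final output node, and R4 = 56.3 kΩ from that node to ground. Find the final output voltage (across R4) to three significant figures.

V_out ≈ 11.0 V

Stage 2 presents R3+R4 = 63220 Ω as a load on stage 1's tap.
Stage 1's lower leg becomes R2‖(R3+R4) = 7259 Ω, so V_mid = 12.9 × 7259/7589 = 12.34 V.
Stage 2 is itself unloaded: V_out = V_mid × R4/(R3+R4) = 12.34 × 56300/63220 = 11.0 V.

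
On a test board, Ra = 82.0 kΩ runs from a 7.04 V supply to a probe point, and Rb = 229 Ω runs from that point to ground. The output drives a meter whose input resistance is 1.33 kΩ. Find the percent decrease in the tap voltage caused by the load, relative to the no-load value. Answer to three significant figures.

The divider's output (Thévenin) resistance is Ra‖Rb = 228.4 Ω.
Fractional drop under load = R_th/(R_th + R_L) = 228.4 / (228.4 + 1330) = 0.1465.
So the output falls by 14.7 %.

14.7 %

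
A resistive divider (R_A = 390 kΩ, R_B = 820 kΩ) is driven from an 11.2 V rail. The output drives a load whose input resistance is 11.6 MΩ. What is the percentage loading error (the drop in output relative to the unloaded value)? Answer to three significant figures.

2.23 %

The divider's output (Thévenin) resistance is R_A‖R_B = 264.3 kΩ.
Fractional drop under load = R_th/(R_th + R_L) = 264.3 / (264.3 + 11600) = 0.02228.
So the output falls by 2.23 %.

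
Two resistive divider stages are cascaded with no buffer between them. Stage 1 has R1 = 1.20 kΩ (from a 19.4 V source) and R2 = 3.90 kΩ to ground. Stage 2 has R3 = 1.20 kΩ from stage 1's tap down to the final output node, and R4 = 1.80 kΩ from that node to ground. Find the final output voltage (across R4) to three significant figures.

Stage 2 presents R3+R4 = 3.000 kΩ as a load on stage 1's tap.
Stage 1's lower leg becomes R2‖(R3+R4) = 1.696 kΩ, so V_mid = 19.4 × 1.696/2.896 = 11.36 V.
Stage 2 is itself unloaded: V_out = V_mid × R4/(R3+R4) = 11.36 × 1.80/3.000 = 6.82 V.

V_out ≈ 6.82 V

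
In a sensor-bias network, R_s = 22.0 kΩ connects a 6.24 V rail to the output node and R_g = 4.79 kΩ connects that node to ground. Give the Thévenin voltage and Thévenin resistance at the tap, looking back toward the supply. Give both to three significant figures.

V_th is the open-circuit tap voltage: 6.24 × 4.79/(22.0 + 4.79) = 1.12 V.
With the supply zeroed, R_s and R_g appear in parallel from the tap: R_th = R_s‖R_g = (22.0 × 4.79)/26.79 = 3.93 kΩ.

V_th = 1.12 V, R_th = 3.93 kΩ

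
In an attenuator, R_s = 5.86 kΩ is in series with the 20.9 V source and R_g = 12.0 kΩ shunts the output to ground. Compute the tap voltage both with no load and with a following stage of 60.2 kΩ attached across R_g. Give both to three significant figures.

Unloaded: 14.0 V; loaded: 13.2 V

Open-circuit: V = 20.9 × 12.0/(5.86 + 12.0) = 14.0 V.
With the load, R_g becomes R_g‖R_L = 10.01 kΩ, so V = 20.9 × 10.01/15.87 = 13.2 V.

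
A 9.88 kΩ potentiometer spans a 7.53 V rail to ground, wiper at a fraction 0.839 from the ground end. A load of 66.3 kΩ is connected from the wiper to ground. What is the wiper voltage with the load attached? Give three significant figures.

The wiper splits the pot into (1−α)R = 1.591 kΩ above and αR = 8.289 kΩ below.
Lower section ‖ load = 7.368 kΩ.
V_wiper = 7.53 × 7.368/(1.591 + 7.368) = 6.19 V.

V ≈ 6.19 V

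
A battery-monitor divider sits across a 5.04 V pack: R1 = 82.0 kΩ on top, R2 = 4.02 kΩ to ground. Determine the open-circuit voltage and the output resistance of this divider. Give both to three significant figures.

V_th = 0.236 V, R_th = 3.83 kΩ

V_th is the open-circuit tap voltage: 5.04 × 4.02/(82.0 + 4.02) = 0.236 V.
With the supply zeroed, R1 and R2 appear in parallel from the tap: R_th = R1‖R2 = (82.0 × 4.02)/86.02 = 3.83 kΩ.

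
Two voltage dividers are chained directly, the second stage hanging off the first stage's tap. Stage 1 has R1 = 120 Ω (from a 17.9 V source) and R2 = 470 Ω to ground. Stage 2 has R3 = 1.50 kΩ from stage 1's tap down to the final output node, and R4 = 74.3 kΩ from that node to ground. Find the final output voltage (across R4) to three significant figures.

V_out ≈ 14.0 V

Stage 2 presents R3+R4 = 75800 Ω as a load on stage 1's tap.
Stage 1's lower leg becomes R2‖(R3+R4) = 467.1 Ω, so V_mid = 17.9 × 467.1/587.1 = 14.24 V.
Stage 2 is itself unloaded: V_out = V_mid × R4/(R3+R4) = 14.24 × 74300/75800 = 14.0 V.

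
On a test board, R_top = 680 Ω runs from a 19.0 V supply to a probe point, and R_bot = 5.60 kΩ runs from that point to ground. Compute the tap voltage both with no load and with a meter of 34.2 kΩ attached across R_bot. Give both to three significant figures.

Unloaded: 16.9 V; loaded: 16.6 V

Open-circuit: V = 19.0 × 5600/(680 + 5600) = 16.9 V.
With the load, R_bot becomes R_bot‖R_L = 4812 Ω, so V = 19.0 × 4812/5492 = 16.6 V.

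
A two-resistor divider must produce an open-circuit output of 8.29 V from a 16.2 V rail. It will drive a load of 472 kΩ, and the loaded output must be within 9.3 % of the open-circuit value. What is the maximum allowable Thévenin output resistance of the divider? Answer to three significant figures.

Loading drop = R_th/(R_th + R_L) ≤ 0.0930, so R_th ≤ R_L · ε/(1−ε) = 472 kΩ × 0.0930/0.9070 = 48.4 kΩ.

R_th ≤ 48.4 kΩ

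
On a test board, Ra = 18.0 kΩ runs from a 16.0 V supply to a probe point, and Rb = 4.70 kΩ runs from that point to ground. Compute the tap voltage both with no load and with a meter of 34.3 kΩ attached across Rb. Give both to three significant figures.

Open-circuit: V = 16.0 × 4.70/(18.0 + 4.70) = 3.31 V.
With the load, Rb becomes Rb‖R_L = 4.134 kΩ, so V = 16.0 × 4.134/22.13 = 2.99 V.

Unloaded: 3.31 V; loaded: 2.99 V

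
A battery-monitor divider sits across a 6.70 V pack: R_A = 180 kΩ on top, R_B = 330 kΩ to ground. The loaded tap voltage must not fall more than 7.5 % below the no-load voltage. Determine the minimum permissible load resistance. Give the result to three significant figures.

R_L(min) ≈ 1.44 MΩ

Output resistance R_th = R_A‖R_B = (180 × 330)/510.0 = 116.5 kΩ.
The fractional drop is R_th/(R_th + R_L); requiring this ≤ 0.0750 gives R_L ≥ R_th(1/0.0750 − 1) = 116.5 × 12.33 = 1.44 MΩ.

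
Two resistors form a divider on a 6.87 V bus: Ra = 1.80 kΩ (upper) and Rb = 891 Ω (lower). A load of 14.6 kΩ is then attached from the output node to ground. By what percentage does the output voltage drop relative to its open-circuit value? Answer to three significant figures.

The divider's output (Thévenin) resistance is Ra‖Rb = 596.0 Ω.
Fractional drop under load = R_th/(R_th + R_L) = 596.0 / (596.0 + 14600) = 0.03922.
So the output falls by 3.92 %.

3.92 %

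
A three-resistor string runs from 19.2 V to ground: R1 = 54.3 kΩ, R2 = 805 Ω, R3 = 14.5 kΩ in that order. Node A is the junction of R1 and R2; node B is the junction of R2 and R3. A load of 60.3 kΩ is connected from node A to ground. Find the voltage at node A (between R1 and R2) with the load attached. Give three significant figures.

Below node A the series string R2+R3 = 15300 Ω sits in parallel with the 60300 Ω load: 12210 Ω.
V_A = 19.2 × 12210/(54300 + 12210) = 3.52 V.

V ≈ 3.52 V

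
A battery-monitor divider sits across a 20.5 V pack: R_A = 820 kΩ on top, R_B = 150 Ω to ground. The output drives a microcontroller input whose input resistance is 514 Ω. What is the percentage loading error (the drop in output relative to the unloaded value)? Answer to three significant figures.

The divider's output (Thévenin) resistance is R_A‖R_B = 150.0 Ω.
Fractional drop under load = R_th/(R_th + R_L) = 150.0 / (150.0 + 514) = 0.2259.
So the output falls by 22.6 %.

22.6 %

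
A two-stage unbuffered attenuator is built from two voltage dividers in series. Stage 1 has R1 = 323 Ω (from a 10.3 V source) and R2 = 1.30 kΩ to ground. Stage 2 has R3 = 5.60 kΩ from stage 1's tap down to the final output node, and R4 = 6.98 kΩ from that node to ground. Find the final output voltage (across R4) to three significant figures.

V_out ≈ 4.49 V

Stage 2 presents R3+R4 = 12580 Ω as a load on stage 1's tap.
Stage 1's lower leg becomes R2‖(R3+R4) = 1178 Ω, so V_mid = 10.3 × 1178/1501 = 8.084 V.
Stage 2 is itself unloaded: V_out = V_mid × R4/(R3+R4) = 8.084 × 6980/12580 = 4.49 V.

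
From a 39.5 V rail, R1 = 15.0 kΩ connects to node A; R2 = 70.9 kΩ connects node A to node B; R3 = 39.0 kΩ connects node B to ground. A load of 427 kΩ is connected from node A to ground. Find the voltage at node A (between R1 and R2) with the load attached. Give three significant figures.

V ≈ 33.7 V

Below node A the series string R2+R3 = 109.9 kΩ sits in parallel with the 427 kΩ load: 87.40 kΩ.
V_A = 39.5 × 87.40/(15.0 + 87.40) = 33.7 V.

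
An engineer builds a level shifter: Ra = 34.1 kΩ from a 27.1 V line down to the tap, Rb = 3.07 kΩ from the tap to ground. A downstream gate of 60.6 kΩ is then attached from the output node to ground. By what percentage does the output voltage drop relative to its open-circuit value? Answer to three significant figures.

4.44 %

The divider's output (Thévenin) resistance is Ra‖Rb = 2.816 kΩ.
Fractional drop under load = R_th/(R_th + R_L) = 2.816 / (2.816 + 60.6) = 0.04441.
So the output falls by 4.44 %.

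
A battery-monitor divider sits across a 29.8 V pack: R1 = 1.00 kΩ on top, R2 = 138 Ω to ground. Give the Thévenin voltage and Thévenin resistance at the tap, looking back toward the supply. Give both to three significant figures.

V_th is the open-circuit tap voltage: 29.8 × 138/(1000 + 138) = 3.61 V.
With the supply zeroed, R1 and R2 appear in parallel from the tap: R_th = R1‖R2 = (1000 × 138)/1138 = 121 Ω.

V_th = 3.61 V, R_th = 121 Ω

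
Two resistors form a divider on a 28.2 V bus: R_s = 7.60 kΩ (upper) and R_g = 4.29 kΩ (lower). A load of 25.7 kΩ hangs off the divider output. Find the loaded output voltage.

The load sits in parallel with R_g: R_g‖R_L = (4.29 × 25.7) / (4.29 + 25.7) = 3.676 kΩ.
V_out = 28.2 × 3.676 / (7.60 + 3.676) = 28.2 × 3.676/11.28 = 9.19 V.

V_out ≈ 9.19 V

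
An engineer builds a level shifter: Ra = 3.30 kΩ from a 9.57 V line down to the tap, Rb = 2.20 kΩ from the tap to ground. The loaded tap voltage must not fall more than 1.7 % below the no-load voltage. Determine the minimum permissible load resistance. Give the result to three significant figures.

R_L(min) ≈ 76.3 kΩ

Output resistance R_th = Ra‖Rb = (3.30 × 2.20)/5.500 = 1.320 kΩ.
The fractional drop is R_th/(R_th + R_L); requiring this ≤ 0.0170 gives R_L ≥ R_th(1/0.0170 − 1) = 1.320 × 57.82 = 76.3 kΩ.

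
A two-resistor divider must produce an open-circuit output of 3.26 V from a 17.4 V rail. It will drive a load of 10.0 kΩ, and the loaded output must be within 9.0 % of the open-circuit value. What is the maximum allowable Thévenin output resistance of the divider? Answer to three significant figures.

R_th ≤ 989 Ω

Loading drop = R_th/(R_th + R_L) ≤ 0.0900, so R_th ≤ R_L · ε/(1−ε) = 10.0 kΩ × 0.0900/0.9100 = 989 Ω.
(Any R1, R2 with R2/(R1+R2) = 0.187 and R1‖R2 ≤ 989 Ω will meet the spec.)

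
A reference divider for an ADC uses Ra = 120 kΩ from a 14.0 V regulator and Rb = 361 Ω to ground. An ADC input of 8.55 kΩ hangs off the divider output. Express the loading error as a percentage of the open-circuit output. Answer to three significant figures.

The divider's output (Thévenin) resistance is Ra‖Rb = 359.9 Ω.
Fractional drop under load = R_th/(R_th + R_L) = 359.9 / (359.9 + 8550) = 0.04040.
So the output falls by 4.04 %.

4.04 %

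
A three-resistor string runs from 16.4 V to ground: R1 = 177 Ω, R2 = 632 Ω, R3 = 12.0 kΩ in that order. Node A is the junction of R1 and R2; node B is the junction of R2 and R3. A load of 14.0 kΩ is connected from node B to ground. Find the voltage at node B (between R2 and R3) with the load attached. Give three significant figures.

V ≈ 14.6 V

At node B, R3 is in parallel with the load: R3‖R_L = 6462 Ω.
Below node A the resistance is R2 + (R3‖R_L) = 7094 Ω, so V_A = 16.4 × 7094/7271 = 16.00 V.
Then V_B = V_A × (R3‖R_L)/(R2 + R3‖R_L) = 16.00 × 6462/7094 = 14.6 V.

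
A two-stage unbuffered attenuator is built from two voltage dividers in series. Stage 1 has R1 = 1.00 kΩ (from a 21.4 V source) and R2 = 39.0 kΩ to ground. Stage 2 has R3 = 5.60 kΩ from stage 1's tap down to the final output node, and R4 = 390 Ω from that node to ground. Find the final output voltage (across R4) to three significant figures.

V_out ≈ 1.17 V

Stage 2 presents R3+R4 = 5990 Ω as a load on stage 1's tap.
Stage 1's lower leg becomes R2‖(R3+R4) = 5192 Ω, so V_mid = 21.4 × 5192/6192 = 17.94 V.
Stage 2 is itself unloaded: V_out = V_mid × R4/(R3+R4) = 17.94 × 390/5990 = 1.17 V.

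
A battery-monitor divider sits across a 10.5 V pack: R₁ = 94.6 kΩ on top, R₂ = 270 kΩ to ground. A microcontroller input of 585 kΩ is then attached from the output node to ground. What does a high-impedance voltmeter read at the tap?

The load sits in parallel with R₂: R₂‖R_L = (270 × 585) / (270 + 585) = 184.7 kΩ.
V_out = 10.5 × 184.7 / (94.6 + 184.7) = 10.5 × 184.7/279.3 = 6.94 V.

V_out ≈ 6.94 V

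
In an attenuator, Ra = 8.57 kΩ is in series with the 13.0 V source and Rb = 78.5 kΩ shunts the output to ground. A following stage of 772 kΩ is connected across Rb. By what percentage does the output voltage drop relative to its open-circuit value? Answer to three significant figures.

The divider's output (Thévenin) resistance is Ra‖Rb = 7.726 kΩ.
Fractional drop under load = R_th/(R_th + R_L) = 7.726 / (7.726 + 772) = 0.009909.
So the output falls by 0.991 %.

0.991 %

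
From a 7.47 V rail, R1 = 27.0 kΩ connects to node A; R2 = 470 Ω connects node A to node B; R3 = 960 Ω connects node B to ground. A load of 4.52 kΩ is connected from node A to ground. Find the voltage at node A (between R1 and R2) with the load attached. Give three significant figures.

V ≈ 0.289 V

Below node A the series string R2+R3 = 1430 Ω sits in parallel with the 4520 Ω load: 1086 Ω.
V_A = 7.47 × 1086/(27000 + 1086) = 0.289 V.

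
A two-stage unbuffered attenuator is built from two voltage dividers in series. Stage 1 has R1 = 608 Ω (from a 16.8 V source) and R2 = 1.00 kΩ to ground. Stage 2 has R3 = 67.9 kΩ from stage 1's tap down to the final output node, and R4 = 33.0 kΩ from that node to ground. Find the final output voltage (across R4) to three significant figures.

Stage 2 presents R3+R4 = 100900 Ω as a load on stage 1's tap.
Stage 1's lower leg becomes R2‖(R3+R4) = 990.2 Ω, so V_mid = 16.8 × 990.2/1598 = 10.41 V.
Stage 2 is itself unloaded: V_out = V_mid × R4/(R3+R4) = 10.41 × 33000/100900 = 3.40 V.

V_out ≈ 3.40 V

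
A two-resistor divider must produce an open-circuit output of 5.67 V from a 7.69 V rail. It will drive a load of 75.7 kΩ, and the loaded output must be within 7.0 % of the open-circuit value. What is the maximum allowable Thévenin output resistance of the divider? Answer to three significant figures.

R_th ≤ 5.70 kΩ

Loading drop = R_th/(R_th + R_L) ≤ 0.0700, so R_th ≤ R_L · ε/(1−ε) = 75.7 kΩ × 0.0700/0.9300 = 5.70 kΩ.
(Any R1, R2 with R2/(R1+R2) = 0.737 and R1‖R2 ≤ 5.70 kΩ will meet the spec.)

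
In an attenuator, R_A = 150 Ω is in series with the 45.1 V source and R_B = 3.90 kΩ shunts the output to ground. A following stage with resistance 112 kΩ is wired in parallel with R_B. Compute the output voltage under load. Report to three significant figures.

V_out ≈ 43.4 V

The load sits in parallel with R_B: R_B‖R_L = (3900 × 112000) / (3900 + 112000) = 3769 Ω.
V_out = 45.1 × 3769 / (150 + 3769) = 45.1 × 3769/3919 = 43.4 V.
(Unloaded it would have been 43.4 V.)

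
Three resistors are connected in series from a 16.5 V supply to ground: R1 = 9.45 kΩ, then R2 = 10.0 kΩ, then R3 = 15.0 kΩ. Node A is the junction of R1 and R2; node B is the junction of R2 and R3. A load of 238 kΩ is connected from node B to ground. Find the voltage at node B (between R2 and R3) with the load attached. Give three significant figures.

V ≈ 6.94 V

At node B, R3 is in parallel with the load: R3‖R_L = 14.11 kΩ.
Below node A the resistance is R2 + (R3‖R_L) = 24.11 kΩ, so V_A = 16.5 × 24.11/33.56 = 11.85 V.
Then V_B = V_A × (R3‖R_L)/(R2 + R3‖R_L) = 11.85 × 14.11/24.11 = 6.94 V.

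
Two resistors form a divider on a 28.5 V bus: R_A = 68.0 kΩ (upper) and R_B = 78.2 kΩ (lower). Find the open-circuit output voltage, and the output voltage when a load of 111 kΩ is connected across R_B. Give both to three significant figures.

Unloaded: 15.2 V; loaded: 11.5 V

Open-circuit: V = 28.5 × 78.2/(68.0 + 78.2) = 15.2 V.
With the load, R_B becomes R_B‖R_L = 45.88 kΩ, so V = 28.5 × 45.88/113.9 = 11.5 V.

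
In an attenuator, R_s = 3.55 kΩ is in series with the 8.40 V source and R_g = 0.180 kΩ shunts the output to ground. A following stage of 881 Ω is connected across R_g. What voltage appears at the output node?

V_out ≈ 0.339 V

The load sits in parallel with R_g: R_g‖R_L = (180 × 881) / (180 + 881) = 149.5 Ω.
V_out = 8.40 × 149.5 / (3550 + 149.5) = 8.40 × 149.5/3699 = 0.339 V.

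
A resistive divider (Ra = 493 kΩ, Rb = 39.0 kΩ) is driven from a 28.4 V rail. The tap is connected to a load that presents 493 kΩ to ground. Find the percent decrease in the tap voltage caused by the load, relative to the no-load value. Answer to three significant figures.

6.83 %

The divider's output (Thévenin) resistance is Ra‖Rb = 36.14 kΩ.
Fractional drop under load = R_th/(R_th + R_L) = 36.14 / (36.14 + 493) = 0.06830.
So the output falls by 6.83 %.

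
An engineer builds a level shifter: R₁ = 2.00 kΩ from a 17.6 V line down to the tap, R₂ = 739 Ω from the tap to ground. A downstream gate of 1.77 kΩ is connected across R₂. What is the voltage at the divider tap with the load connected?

The load sits in parallel with R₂: R₂‖R_L = (739 × 1770) / (739 + 1770) = 521.3 Ω.
V_out = 17.6 × 521.3 / (2000 + 521.3) = 17.6 × 521.3/2521 = 3.64 V.
(Unloaded it would have been 4.75 V.)

V_out ≈ 3.64 V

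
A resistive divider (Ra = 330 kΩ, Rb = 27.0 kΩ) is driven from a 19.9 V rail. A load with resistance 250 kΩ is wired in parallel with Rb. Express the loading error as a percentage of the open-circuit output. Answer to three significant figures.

9.08 %

The divider's output (Thévenin) resistance is Ra‖Rb = 24.96 kΩ.
Fractional drop under load = R_th/(R_th + R_L) = 24.96 / (24.96 + 250) = 0.09077.
So the output falls by 9.08 %.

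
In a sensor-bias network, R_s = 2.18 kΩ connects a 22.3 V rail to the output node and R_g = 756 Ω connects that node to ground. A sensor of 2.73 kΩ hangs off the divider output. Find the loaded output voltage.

The load sits in parallel with R_g: R_g‖R_L = (756 × 2730) / (756 + 2730) = 592.0 Ω.
V_out = 22.3 × 592.0 / (2180 + 592.0) = 22.3 × 592.0/2772 = 4.76 V.

V_out ≈ 4.76 V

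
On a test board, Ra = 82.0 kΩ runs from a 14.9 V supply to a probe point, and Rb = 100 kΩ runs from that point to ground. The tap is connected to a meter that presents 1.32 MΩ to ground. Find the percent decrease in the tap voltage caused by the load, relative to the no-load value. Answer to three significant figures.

The divider's output (Thévenin) resistance is Ra‖Rb = 45.05 kΩ.
Fractional drop under load = R_th/(R_th + R_L) = 45.05 / (45.05 + 1320) = 0.03301.
So the output falls by 3.30 %.

3.30 %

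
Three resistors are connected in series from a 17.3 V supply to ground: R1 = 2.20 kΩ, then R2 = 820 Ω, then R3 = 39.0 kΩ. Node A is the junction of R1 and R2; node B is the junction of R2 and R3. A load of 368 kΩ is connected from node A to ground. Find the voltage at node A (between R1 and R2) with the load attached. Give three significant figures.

V ≈ 16.3 V

Below node A the series string R2+R3 = 39820 Ω sits in parallel with the 368000 Ω load: 35930 Ω.
V_A = 17.3 × 35930/(2200 + 35930) = 16.3 V.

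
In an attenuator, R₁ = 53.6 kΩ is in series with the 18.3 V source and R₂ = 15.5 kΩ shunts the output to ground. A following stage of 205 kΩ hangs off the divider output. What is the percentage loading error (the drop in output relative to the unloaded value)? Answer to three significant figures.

5.54 %

The divider's output (Thévenin) resistance is R₁‖R₂ = 12.02 kΩ.
Fractional drop under load = R_th/(R_th + R_L) = 12.02 / (12.02 + 205) = 0.05540.
So the output falls by 5.54 %.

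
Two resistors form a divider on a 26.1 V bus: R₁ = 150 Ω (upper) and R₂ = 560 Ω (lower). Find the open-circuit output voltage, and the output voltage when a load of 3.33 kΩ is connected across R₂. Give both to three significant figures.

Open-circuit: V = 26.1 × 560/(150 + 560) = 20.6 V.
With the load, R₂ becomes R₂‖R_L = 479.4 Ω, so V = 26.1 × 479.4/629.4 = 19.9 V.

Unloaded: 20.6 V; loaded: 19.9 V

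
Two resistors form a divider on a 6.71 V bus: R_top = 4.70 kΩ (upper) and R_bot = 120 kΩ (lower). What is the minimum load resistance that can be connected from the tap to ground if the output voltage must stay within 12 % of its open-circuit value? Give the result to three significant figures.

Output resistance R_th = R_top‖R_bot = (4.70 × 120)/124.7 = 4.523 kΩ.
The fractional drop is R_th/(R_th + R_L); requiring this ≤ 0.120 gives R_L ≥ R_th(1/0.120 − 1) = 4.523 × 7.333 = 33.2 kΩ.

R_L(min) ≈ 33.2 kΩ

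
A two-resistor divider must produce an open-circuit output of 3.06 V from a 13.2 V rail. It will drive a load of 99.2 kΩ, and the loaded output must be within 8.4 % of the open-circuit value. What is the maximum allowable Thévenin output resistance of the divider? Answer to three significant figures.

Loading drop = R_th/(R_th + R_L) ≤ 0.0840, so R_th ≤ R_L · ε/(1−ε) = 99.2 kΩ × 0.0840/0.9160 = 9.10 kΩ.

R_th ≤ 9.10 kΩ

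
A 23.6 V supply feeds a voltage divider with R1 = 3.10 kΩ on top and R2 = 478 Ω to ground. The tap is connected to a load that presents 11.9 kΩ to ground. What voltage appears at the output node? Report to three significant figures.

The load sits in parallel with R2: R2‖R_L = (478 × 11900) / (478 + 11900) = 459.5 Ω.
V_out = 23.6 × 459.5 / (3100 + 459.5) = 23.6 × 459.5/3560 = 3.05 V.
(Unloaded it would have been 3.15 V.)

V_out ≈ 3.05 V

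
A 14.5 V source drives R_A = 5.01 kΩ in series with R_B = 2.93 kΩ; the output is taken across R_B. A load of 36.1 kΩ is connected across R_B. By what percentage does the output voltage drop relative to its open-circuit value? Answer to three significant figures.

4.87 %

The divider's output (Thévenin) resistance is R_A‖R_B = 1.849 kΩ.
Fractional drop under load = R_th/(R_th + R_L) = 1.849 / (1.849 + 36.1) = 0.04872.
So the output falls by 4.87 %.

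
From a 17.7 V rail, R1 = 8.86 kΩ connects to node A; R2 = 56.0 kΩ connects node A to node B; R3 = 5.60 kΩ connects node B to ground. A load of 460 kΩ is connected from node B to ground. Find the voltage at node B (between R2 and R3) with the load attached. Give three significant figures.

At node B, R3 is in parallel with the load: R3‖R_L = 5.533 kΩ.
Below node A the resistance is R2 + (R3‖R_L) = 61.53 kΩ, so V_A = 17.7 × 61.53/70.39 = 15.47 V.
Then V_B = V_A × (R3‖R_L)/(R2 + R3‖R_L) = 15.47 × 5.533/61.53 = 1.39 V.

V ≈ 1.39 V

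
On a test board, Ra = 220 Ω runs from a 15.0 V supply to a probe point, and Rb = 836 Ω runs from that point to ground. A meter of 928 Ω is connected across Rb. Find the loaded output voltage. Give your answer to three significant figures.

V_out ≈ 10.0 V

The load sits in parallel with Rb: Rb‖R_L = (836 × 928) / (836 + 928) = 439.8 Ω.
V_out = 15.0 × 439.8 / (220 + 439.8) = 15.0 × 439.8/659.8 = 10.0 V.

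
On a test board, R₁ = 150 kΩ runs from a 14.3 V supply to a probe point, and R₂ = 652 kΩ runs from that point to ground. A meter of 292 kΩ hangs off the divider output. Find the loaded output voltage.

The load sits in parallel with R₂: R₂‖R_L = (652 × 292) / (652 + 292) = 201.7 kΩ.
V_out = 14.3 × 201.7 / (150 + 201.7) = 14.3 × 201.7/351.7 = 8.20 V.

V_out ≈ 8.20 V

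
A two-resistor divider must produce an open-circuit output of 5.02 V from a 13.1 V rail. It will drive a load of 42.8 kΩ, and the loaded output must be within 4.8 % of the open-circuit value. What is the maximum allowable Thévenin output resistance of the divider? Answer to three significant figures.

R_th ≤ 2.16 kΩ

Loading drop = R_th/(R_th + R_L) ≤ 0.0480, so R_th ≤ R_L · ε/(1−ε) = 42.8 kΩ × 0.0480/0.9520 = 2.16 kΩ.
(Any R1, R2 with R2/(R1+R2) = 0.383 and R1‖R2 ≤ 2.16 kΩ will meet the spec.)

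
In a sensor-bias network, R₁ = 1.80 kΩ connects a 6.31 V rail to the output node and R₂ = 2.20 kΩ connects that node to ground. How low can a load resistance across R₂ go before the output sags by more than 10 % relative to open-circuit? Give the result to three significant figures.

Output resistance R_th = R₁‖R₂ = (1800 × 2200)/4000 = 990.0 Ω.
The fractional drop is R_th/(R_th + R_L); requiring this ≤ 0.100 gives R_L ≥ R_th(1/0.100 − 1) = 990.0 × 9.000 = 8.91 kΩ.

R_L(min) ≈ 8.91 kΩ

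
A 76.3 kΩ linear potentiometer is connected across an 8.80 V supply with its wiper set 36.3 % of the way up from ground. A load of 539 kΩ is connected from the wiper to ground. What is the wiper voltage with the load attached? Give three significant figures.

The wiper splits the pot into (1−α)R = 48.60 kΩ above and αR = 27.70 kΩ below.
Lower section ‖ load = 26.34 kΩ.
V_wiper = 8.80 × 26.34/(48.60 + 26.34) = 3.09 V.

V ≈ 3.09 V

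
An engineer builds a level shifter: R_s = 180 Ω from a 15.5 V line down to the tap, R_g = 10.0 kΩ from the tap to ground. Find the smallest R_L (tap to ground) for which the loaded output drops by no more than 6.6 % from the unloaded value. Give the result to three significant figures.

Output resistance R_th = R_s‖R_g = (180 × 10000)/10180 = 176.8 Ω.
The fractional drop is R_th/(R_th + R_L); requiring this ≤ 0.0660 gives R_L ≥ R_th(1/0.0660 − 1) = 176.8 × 14.15 = 2.50 kΩ.

R_L(min) ≈ 2.50 kΩ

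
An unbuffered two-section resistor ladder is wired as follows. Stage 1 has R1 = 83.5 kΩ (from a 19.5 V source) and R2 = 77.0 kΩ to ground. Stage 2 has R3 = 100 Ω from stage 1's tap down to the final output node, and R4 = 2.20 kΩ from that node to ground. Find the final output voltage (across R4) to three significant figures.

V_out ≈ 0.486 V

Stage 2 presents R3+R4 = 2300 Ω as a load on stage 1's tap.
Stage 1's lower leg becomes R2‖(R3+R4) = 2233 Ω, so V_mid = 19.5 × 2233/85730 = 0.5080 V.
Stage 2 is itself unloaded: V_out = V_mid × R4/(R3+R4) = 0.5080 × 2200/2300 = 0.486 V.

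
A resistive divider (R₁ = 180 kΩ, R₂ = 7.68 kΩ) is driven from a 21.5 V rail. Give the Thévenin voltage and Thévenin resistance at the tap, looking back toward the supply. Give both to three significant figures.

V_th = 0.880 V, R_th = 7.37 kΩ

V_th is the open-circuit tap voltage: 21.5 × 7.68/(180 + 7.68) = 0.880 V.
With the supply zeroed, R₁ and R₂ appear in parallel from the tap: R_th = R₁‖R₂ = (180 × 7.68)/187.7 = 7.37 kΩ.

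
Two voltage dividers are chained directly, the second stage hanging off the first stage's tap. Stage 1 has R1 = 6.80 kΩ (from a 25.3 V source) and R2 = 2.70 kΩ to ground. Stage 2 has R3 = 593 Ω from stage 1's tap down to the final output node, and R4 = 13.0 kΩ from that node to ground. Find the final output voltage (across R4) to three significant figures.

Stage 2 presents R3+R4 = 13590 Ω as a load on stage 1's tap.
Stage 1's lower leg becomes R2‖(R3+R4) = 2253 Ω, so V_mid = 25.3 × 2253/9053 = 6.295 V.
Stage 2 is itself unloaded: V_out = V_mid × R4/(R3+R4) = 6.295 × 13000/13590 = 6.02 V.

V_out ≈ 6.02 V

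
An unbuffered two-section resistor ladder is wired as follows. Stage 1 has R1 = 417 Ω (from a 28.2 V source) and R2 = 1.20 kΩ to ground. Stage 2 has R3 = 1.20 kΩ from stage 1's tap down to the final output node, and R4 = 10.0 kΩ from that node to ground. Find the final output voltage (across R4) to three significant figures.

V_out ≈ 18.2 V

Stage 2 presents R3+R4 = 11200 Ω as a load on stage 1's tap.
Stage 1's lower leg becomes R2‖(R3+R4) = 1084 Ω, so V_mid = 28.2 × 1084/1501 = 20.36 V.
Stage 2 is itself unloaded: V_out = V_mid × R4/(R3+R4) = 20.36 × 10000/11200 = 18.2 V.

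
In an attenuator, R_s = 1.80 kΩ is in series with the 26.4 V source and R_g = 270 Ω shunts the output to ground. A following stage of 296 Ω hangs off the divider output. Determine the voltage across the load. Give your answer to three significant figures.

The load sits in parallel with R_g: R_g‖R_L = (270 × 296) / (270 + 296) = 141.2 Ω.
V_out = 26.4 × 141.2 / (1800 + 141.2) = 26.4 × 141.2/1941 = 1.92 V.

V_out ≈ 1.92 V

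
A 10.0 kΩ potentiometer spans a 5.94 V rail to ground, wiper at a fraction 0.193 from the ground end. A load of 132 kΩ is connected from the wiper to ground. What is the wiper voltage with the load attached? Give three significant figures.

V ≈ 1.13 V

The wiper splits the pot into (1−α)R = 8.070 kΩ above and αR = 1.930 kΩ below.
Lower section ‖ load = 1.902 kΩ.
V_wiper = 5.94 × 1.902/(8.070 + 1.902) = 1.13 V.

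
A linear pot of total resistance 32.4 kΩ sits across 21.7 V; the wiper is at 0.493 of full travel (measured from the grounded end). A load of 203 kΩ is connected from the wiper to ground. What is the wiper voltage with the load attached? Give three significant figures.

The wiper splits the pot into (1−α)R = 16.43 kΩ above and αR = 15.97 kΩ below.
Lower section ‖ load = 14.81 kΩ.
V_wiper = 21.7 × 14.81/(16.43 + 14.81) = 10.3 V.

V ≈ 10.3 V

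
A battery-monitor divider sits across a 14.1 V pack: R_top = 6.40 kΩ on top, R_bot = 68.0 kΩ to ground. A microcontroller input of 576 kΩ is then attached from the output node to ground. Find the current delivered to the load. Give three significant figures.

R_bot‖R_L = 60.82 kΩ; V_out = 14.1 × 60.82/67.22 = 12.76 V.
I_L = V_out / R_L = 12.76 / 576 kΩ = 0.0221 mA.

I_L ≈ 0.0221 mA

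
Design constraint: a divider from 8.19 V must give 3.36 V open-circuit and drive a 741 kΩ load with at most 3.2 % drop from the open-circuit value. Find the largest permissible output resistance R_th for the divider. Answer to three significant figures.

Loading drop = R_th/(R_th + R_L) ≤ 0.0320, so R_th ≤ R_L · ε/(1−ε) = 741 kΩ × 0.0320/0.9680 = 24.5 kΩ.
(Any R1, R2 with R2/(R1+R2) = 0.410 and R1‖R2 ≤ 24.5 kΩ will meet the spec.)

R_th ≤ 24.5 kΩ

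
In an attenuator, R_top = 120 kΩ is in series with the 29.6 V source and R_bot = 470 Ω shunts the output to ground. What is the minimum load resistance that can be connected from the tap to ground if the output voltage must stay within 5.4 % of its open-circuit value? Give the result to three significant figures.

Output resistance R_th = R_top‖R_bot = (120000 × 470)/120500 = 468.2 Ω.
The fractional drop is R_th/(R_th + R_L); requiring this ≤ 0.0540 gives R_L ≥ R_th(1/0.0540 − 1) = 468.2 × 17.52 = 8.20 kΩ.

R_L(min) ≈ 8.20 kΩ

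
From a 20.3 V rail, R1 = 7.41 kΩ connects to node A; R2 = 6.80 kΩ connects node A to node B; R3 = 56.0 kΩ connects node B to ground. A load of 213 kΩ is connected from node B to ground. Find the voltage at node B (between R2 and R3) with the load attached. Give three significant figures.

V ≈ 15.4 V

At node B, R3 is in parallel with the load: R3‖R_L = 44.34 kΩ.
Below node A the resistance is R2 + (R3‖R_L) = 51.14 kΩ, so V_A = 20.3 × 51.14/58.55 = 17.73 V.
Then V_B = V_A × (R3‖R_L)/(R2 + R3‖R_L) = 17.73 × 44.34/51.14 = 15.4 V.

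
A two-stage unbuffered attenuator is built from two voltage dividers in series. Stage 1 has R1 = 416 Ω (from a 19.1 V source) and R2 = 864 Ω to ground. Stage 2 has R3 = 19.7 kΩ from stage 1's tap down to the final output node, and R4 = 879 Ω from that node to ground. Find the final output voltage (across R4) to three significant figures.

V_out ≈ 0.543 V

Stage 2 presents R3+R4 = 20580 Ω as a load on stage 1's tap.
Stage 1's lower leg becomes R2‖(R3+R4) = 829.2 Ω, so V_mid = 19.1 × 829.2/1245 = 12.72 V.
Stage 2 is itself unloaded: V_out = V_mid × R4/(R3+R4) = 12.72 × 879/20580 = 0.543 V.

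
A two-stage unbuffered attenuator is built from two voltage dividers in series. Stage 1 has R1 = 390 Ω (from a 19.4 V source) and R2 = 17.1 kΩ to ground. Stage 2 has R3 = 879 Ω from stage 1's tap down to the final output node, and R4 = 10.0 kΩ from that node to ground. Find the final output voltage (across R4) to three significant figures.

Stage 2 presents R3+R4 = 10880 Ω as a load on stage 1's tap.
Stage 1's lower leg becomes R2‖(R3+R4) = 6649 Ω, so V_mid = 19.4 × 6649/7039 = 18.33 V.
Stage 2 is itself unloaded: V_out = V_mid × R4/(R3+R4) = 18.33 × 10000/10880 = 16.8 V.

V_out ≈ 16.8 V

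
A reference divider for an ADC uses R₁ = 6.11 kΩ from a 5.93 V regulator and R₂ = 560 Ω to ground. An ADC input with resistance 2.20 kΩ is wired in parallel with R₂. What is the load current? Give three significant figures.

R₂‖R_L = 446.4 Ω; V_out = 5.93 × 446.4/6556 = 0.4037 V.
I_L = V_out / R_L = 0.4037 / 2.20 kΩ = 0.184 mA.

I_L ≈ 0.184 mA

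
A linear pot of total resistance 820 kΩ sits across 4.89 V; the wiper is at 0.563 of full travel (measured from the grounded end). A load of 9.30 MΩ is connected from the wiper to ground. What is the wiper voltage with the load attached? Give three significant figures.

V ≈ 2.69 V

The wiper splits the pot into (1−α)R = 358.3 kΩ above and αR = 461.7 kΩ below.
Lower section ‖ load = 439.8 kΩ.
V_wiper = 4.89 × 439.8/(358.3 + 439.8) = 2.69 V.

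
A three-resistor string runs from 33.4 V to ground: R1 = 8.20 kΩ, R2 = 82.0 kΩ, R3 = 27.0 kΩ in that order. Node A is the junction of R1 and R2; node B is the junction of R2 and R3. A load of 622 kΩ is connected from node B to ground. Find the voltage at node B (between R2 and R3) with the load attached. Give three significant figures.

V ≈ 7.45 V

At node B, R3 is in parallel with the load: R3‖R_L = 25.88 kΩ.
Below node A the resistance is R2 + (R3‖R_L) = 107.9 kΩ, so V_A = 33.4 × 107.9/116.1 = 31.04 V.
Then V_B = V_A × (R3‖R_L)/(R2 + R3‖R_L) = 31.04 × 25.88/107.9 = 7.45 V.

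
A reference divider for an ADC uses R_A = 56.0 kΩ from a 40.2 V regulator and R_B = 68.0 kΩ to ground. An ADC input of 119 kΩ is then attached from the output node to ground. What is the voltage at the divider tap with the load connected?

V_out ≈ 17.5 V

The load sits in parallel with R_B: R_B‖R_L = (68.0 × 119) / (68.0 + 119) = 43.27 kΩ.
V_out = 40.2 × 43.27 / (56.0 + 43.27) = 40.2 × 43.27/99.27 = 17.5 V.
(Unloaded it would have been 22.0 V.)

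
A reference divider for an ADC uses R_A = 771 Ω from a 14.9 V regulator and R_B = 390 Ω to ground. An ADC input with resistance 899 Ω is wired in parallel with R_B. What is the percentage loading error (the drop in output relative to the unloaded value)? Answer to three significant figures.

22.4 %

The divider's output (Thévenin) resistance is R_A‖R_B = 259.0 Ω.
Fractional drop under load = R_th/(R_th + R_L) = 259.0 / (259.0 + 899) = 0.2237.
So the output falls by 22.4 %.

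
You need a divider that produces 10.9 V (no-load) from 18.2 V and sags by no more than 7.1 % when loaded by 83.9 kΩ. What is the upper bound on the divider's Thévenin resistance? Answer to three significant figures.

R_th ≤ 6.41 kΩ

Loading drop = R_th/(R_th + R_L) ≤ 0.0710, so R_th ≤ R_L · ε/(1−ε) = 83.9 kΩ × 0.0710/0.9290 = 6.41 kΩ.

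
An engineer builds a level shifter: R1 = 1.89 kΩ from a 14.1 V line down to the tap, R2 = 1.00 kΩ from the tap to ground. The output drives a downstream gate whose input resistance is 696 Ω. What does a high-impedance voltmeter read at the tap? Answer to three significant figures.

The load sits in parallel with R2: R2‖R_L = (1000 × 696) / (1000 + 696) = 410.4 Ω.
V_out = 14.1 × 410.4 / (1890 + 410.4) = 14.1 × 410.4/2300 = 2.52 V.
(Unloaded it would have been 4.88 V.)

V_out ≈ 2.52 V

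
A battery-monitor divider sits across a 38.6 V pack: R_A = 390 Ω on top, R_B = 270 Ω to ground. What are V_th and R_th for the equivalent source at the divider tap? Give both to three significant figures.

V_th is the open-circuit tap voltage: 38.6 × 270/(390 + 270) = 15.8 V.
With the supply zeroed, R_A and R_B appear in parallel from the tap: R_th = R_A‖R_B = (390 × 270)/660.0 = 160 Ω.

V_th = 15.8 V, R_th = 160 Ω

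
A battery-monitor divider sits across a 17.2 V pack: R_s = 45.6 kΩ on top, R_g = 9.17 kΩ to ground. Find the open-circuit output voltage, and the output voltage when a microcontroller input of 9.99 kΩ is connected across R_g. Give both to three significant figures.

Open-circuit: V = 17.2 × 9.17/(45.6 + 9.17) = 2.88 V.
With the load, R_g becomes R_g‖R_L = 4.781 kΩ, so V = 17.2 × 4.781/50.38 = 1.63 V.

Unloaded: 2.88 V; loaded: 1.63 V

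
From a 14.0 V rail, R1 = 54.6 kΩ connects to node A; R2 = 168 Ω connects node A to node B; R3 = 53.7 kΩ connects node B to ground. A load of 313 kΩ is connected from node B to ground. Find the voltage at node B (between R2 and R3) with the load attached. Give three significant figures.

At node B, R3 is in parallel with the load: R3‖R_L = 45840 Ω.
Below node A the resistance is R2 + (R3‖R_L) = 46000 Ω, so V_A = 14.0 × 46000/100600 = 6.402 V.
Then V_B = V_A × (R3‖R_L)/(R2 + R3‖R_L) = 6.402 × 45840/46000 = 6.38 V.

V ≈ 6.38 V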